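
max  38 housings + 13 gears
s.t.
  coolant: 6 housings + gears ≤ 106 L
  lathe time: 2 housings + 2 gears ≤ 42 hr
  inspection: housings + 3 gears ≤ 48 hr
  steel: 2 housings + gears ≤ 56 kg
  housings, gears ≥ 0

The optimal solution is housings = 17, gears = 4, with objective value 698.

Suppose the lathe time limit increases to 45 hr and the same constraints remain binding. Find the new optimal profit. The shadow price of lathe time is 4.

Δb = 3, so new z* = 698 + (4)·(3) = 698 + 12 = 710.

710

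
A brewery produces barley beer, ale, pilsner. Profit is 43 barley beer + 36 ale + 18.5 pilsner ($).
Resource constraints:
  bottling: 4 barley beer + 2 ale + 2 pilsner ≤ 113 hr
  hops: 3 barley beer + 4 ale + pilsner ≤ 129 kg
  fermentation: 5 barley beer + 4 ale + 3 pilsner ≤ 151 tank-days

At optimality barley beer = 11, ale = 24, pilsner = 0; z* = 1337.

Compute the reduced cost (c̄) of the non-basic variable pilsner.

At the optimum: bottling uses 92 of 113 (slack = 21); hops uses 129 of 129 (binding); fermentation uses 151 of 151 (binding).
By complementary slackness, y = 0 for the non-binding constraint.
The binding rows give the dual system: 3·y_hops + 5·y_fermentation = 43 and 4·y_hops + 4·y_fermentation = 36.
→ y_hops = 1 and y_fermentation = 8.
Reduced cost of pilsner: c₃ − yᵀa₃ = 18.5 − (1·1 + 8·3) = 18.5 − 25 = -6.5.

-6.5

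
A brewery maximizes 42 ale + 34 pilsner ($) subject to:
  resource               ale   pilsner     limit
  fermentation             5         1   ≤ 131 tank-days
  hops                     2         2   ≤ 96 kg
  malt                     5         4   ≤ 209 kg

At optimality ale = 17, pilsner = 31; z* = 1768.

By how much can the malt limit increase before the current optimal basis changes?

3.75

Binding constraints: hops, malt. The basis is B = [[2,2],[5,4]] with det -2.
Per unit increase in malt, x* moves by d = (1, -1).
The basis stays optimal until fermentation becomes binding; allowable increase = 3.75 kg.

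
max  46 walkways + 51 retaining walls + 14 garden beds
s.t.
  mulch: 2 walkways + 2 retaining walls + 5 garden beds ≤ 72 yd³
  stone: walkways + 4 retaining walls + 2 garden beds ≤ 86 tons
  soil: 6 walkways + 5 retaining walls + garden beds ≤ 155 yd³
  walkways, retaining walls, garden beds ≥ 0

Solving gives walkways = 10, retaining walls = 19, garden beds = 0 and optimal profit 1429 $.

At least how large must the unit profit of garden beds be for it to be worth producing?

15

At the optimum: mulch uses 58 of 72 (slack = 14); stone uses 86 of 86 (binding); soil uses 155 of 155 (binding).
By complementary slackness, y = 0 for the non-binding constraint.
From A_Bᵀ y = c: 1·y_stone + 6·y_soil = 46; 4·y_stone + 5·y_soil = 51.
Solving: y_stone = 4, y_soil = 7.
garden beds enters the basis when its profit ≥ yᵀa₃ = 4·2 + 7·1 = 15.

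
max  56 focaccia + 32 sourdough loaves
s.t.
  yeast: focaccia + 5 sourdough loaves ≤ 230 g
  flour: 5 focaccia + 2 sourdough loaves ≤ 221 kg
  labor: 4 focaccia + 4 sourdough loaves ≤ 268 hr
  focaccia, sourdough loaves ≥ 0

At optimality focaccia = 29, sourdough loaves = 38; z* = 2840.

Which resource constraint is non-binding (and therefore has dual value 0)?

yeast

yeast: 219/230 (slack 11)
flour: 221/221 (binding)
labor: 268/268 (binding)
By complementary slackness, a constraint with positive slack has shadow price 0 → yeast.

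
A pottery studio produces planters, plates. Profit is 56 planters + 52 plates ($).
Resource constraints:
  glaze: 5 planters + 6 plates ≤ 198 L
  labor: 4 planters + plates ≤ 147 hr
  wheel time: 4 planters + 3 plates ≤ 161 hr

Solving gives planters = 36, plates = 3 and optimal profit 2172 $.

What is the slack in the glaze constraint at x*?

glaze used = 5·36 + 6·3 = 198; slack = 198 − 198 = 0.

0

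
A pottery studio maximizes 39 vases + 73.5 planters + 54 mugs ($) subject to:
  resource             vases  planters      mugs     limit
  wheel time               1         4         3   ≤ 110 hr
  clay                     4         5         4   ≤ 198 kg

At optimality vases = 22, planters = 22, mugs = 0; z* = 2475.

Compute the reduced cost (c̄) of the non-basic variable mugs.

-3

Both wheel time and clay are binding at x*.
Dual feasibility on the basic columns requires 1·y_wheel time + 4·y_clay = 39, 4·y_wheel time + 5·y_clay = 73.5.
This yields shadow prices y_wheel time = 9, y_clay = 7.5.
Reduced cost of mugs: c₃ − yᵀa₃ = 54 − (9·3 + 7.5·4) = 54 − 57 = -3.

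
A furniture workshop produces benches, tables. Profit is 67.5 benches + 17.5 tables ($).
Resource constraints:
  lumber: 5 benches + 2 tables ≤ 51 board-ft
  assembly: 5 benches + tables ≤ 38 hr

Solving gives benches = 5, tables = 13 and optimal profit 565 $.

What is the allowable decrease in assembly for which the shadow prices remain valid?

Binding constraints: lumber, assembly. The basis is B = [[5,2],[5,1]] with det -5.
Per unit decrease in assembly, x* moves by d = (-0.4, 1).
The basis stays optimal until benches reaches 0; allowable decrease = 12.5 hr.

12.5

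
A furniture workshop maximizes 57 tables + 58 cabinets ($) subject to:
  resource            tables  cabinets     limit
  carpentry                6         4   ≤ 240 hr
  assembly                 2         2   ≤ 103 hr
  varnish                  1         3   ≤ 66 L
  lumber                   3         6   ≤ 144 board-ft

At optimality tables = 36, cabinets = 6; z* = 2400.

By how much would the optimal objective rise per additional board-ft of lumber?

Binding: carpentry and lumber. Non-binding: assembly (19 unused), varnish (12 unused).
Slack constraints have shadow price 0 (complementary slackness).
From A_Bᵀ y = c: 6·y_carpentry + 3·y_lumber = 57; 4·y_carpentry + 6·y_lumber = 58.
→ y_carpentry = 7 and y_lumber = 5.
Shadow price of lumber = 5.

5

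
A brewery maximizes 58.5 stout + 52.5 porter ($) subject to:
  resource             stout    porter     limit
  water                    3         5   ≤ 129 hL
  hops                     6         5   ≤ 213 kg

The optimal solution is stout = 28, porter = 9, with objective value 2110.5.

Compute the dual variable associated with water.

Both water and hops are binding at x*.
Dual feasibility on the basic columns requires 3·y_water + 6·y_hops = 58.5, 5·y_water + 5·y_hops = 52.5.
This yields shadow prices y_water = 1.5, y_hops = 9.
Shadow price of water = 1.5.

1.5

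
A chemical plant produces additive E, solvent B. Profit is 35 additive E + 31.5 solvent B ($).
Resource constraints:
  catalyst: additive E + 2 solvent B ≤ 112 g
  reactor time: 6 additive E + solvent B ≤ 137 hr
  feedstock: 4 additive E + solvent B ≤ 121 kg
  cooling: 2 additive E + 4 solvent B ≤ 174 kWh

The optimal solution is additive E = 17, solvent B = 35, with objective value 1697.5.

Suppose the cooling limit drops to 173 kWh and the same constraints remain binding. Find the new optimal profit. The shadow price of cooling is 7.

Δb = -1, so new z* = 1697.5 + (7)·(-1) = 1697.5 − 7 = 1690.5.

1690.5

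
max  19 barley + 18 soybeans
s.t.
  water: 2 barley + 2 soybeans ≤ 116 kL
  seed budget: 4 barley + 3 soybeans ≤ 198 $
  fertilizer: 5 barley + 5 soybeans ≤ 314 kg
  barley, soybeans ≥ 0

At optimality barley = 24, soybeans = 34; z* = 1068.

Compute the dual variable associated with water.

At the optimum: water uses 116 of 116 (binding); seed budget uses 198 of 198 (binding); fertilizer uses 290 of 314 (slack = 24).
Since fertilizer is not tight, its dual is 0.
From A_Bᵀ y = c: 2·y_water + 4·y_seed budget = 19; 2·y_water + 3·y_seed budget = 18.
→ y_water = 7.5 and y_seed budget = 1.
Shadow price of water = 7.5.

7.5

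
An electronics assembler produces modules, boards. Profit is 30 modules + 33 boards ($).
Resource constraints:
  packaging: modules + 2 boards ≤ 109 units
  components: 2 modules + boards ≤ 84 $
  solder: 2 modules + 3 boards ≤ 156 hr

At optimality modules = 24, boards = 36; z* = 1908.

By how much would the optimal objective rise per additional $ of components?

6

Check each constraint at x*: packaging 96/109 (slack 13); components 84/84 (tight); solder 156/156 (tight).
Slack constraints have shadow price 0 (complementary slackness).
From A_Bᵀ y = c: 2·y_components + 2·y_solder = 30; 1·y_components + 3·y_solder = 33.
→ y_components = 6 and y_solder = 9.
Shadow price of components = 6.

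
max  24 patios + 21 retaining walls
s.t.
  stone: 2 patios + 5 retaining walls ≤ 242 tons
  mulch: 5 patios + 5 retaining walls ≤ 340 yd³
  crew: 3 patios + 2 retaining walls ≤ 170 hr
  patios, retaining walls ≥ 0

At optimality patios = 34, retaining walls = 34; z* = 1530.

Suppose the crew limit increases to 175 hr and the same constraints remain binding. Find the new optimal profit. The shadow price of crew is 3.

Δb = 5, so new z* = 1530 + (3)·(5) = 1530 + 15 = 1545.

1545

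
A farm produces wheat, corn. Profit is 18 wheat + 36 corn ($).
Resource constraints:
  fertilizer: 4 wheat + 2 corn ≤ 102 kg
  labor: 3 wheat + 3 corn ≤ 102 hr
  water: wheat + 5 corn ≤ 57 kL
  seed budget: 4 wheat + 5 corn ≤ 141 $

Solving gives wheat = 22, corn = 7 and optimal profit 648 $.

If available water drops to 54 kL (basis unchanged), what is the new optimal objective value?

630

Binding: fertilizer and water. Non-binding: labor (15 unused), seed budget (18 unused).
Since labor, seed budget are not tight, their duals are 0.
The binding rows give the dual system: 4·y_fertilizer + 1·y_water = 18 and 2·y_fertilizer + 5·y_water = 36.
Solving: y_fertilizer = 3, y_water = 6.
Δz = y_water·Δb = 6 × (-3) = -18, so new z* = 648 − 18 = 630.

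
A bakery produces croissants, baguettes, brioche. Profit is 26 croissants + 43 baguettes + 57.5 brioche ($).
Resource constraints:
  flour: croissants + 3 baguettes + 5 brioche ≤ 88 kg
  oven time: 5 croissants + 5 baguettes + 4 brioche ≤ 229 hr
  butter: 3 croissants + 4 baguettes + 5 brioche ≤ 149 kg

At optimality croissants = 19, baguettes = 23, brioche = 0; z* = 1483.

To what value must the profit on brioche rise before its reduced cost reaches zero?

Binding: flour and butter. Non-binding: oven time (19 unused).
By complementary slackness, y = 0 for the non-binding constraint.
The binding rows give the dual system: 1·y_flour + 3·y_butter = 26 and 3·y_flour + 4·y_butter = 43.
This yields shadow prices y_flour = 5, y_butter = 7.
brioche enters the basis when its profit ≥ yᵀa₃ = 5·5 + 7·5 = 60.

60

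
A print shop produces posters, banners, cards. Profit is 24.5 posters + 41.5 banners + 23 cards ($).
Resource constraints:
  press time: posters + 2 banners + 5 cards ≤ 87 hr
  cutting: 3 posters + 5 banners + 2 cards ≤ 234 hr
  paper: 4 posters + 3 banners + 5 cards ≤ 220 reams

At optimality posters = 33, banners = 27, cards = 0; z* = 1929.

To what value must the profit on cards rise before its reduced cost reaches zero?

25

At the optimum: press time uses 87 of 87 (binding); cutting uses 234 of 234 (binding); paper uses 213 of 220 (slack = 7).
Since paper is not tight, its dual is 0.
Dual feasibility on the basic columns requires 1·y_press time + 3·y_cutting = 24.5, 2·y_press time + 5·y_cutting = 41.5.
→ y_press time = 2 and y_cutting = 7.5.
cards enters the basis when its profit ≥ yᵀa₃ = 2·5 + 7.5·2 = 25.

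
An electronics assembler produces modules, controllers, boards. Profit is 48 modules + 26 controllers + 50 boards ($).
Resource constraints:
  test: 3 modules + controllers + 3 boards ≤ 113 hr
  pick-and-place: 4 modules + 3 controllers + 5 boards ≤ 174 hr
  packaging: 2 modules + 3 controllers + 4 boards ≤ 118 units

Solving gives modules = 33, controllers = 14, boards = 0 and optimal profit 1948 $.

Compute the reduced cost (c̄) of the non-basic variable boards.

-4

At the optimum: test uses 113 of 113 (binding); pick-and-place uses 174 of 174 (binding); packaging uses 108 of 118 (slack = 10).
Since packaging is not tight, its dual is 0.
Dual feasibility on the basic columns requires 3·y_test + 4·y_pick-and-place = 48, 1·y_test + 3·y_pick-and-place = 26.
Solving: y_test = 8, y_pick-and-place = 6.
Reduced cost of boards: c₃ − yᵀa₃ = 50 − (8·3 + 6·5) = 50 − 54 = -4.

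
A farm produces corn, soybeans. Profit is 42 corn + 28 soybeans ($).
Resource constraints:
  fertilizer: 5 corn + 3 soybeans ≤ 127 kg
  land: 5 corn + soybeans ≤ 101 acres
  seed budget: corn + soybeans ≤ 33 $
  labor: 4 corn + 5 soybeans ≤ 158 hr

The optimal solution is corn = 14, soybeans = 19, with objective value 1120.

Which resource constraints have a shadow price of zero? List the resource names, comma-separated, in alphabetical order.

labor, land

fertilizer: 127/127 (binding)
land: 89/101 (slack 12)
seed budget: 33/33 (binding)
labor: 151/158 (slack 7)
By complementary slackness, a constraint with positive slack has shadow price 0 → labor, land.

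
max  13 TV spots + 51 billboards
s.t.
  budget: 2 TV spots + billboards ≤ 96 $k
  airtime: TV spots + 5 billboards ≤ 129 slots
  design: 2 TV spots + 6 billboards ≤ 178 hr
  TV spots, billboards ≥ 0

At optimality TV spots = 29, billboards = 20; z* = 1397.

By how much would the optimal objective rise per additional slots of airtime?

6

Binding: airtime and design. Non-binding: budget (18 unused).
Since budget is not tight, its dual is 0.
From A_Bᵀ y = c: 1·y_airtime + 2·y_design = 13; 5·y_airtime + 6·y_design = 51.
→ y_airtime = 6 and y_design = 3.5.
Shadow price of airtime = 6.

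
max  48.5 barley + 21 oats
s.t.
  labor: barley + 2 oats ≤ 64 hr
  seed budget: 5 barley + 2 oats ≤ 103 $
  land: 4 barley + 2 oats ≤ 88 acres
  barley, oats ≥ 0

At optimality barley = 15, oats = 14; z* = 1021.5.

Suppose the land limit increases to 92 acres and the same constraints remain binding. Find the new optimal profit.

1037.5

Check each constraint at x*: labor 43/64 (slack 21); seed budget 103/103 (tight); land 88/88 (tight).
Since labor is not tight, its dual is 0.
From A_Bᵀ y = c: 5·y_seed budget + 4·y_land = 48.5; 2·y_seed budget + 2·y_land = 21.
Solving: y_seed budget = 6.5, y_land = 4.
Δz = y_land·Δb = 4 × (4) = 16, so new z* = 1021.5 + 16 = 1037.5.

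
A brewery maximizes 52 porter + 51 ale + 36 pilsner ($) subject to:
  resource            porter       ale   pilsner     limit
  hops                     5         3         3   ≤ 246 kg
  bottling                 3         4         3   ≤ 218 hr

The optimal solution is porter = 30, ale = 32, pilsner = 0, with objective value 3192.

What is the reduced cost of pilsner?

-6

Both hops and bottling are binding at x*.
The binding rows give the dual system: 5·y_hops + 3·y_bottling = 52 and 3·y_hops + 4·y_bottling = 51.
This yields shadow prices y_hops = 5, y_bottling = 9.
Reduced cost of pilsner: c₃ − yᵀa₃ = 36 − (5·3 + 9·3) = 36 − 42 = -6.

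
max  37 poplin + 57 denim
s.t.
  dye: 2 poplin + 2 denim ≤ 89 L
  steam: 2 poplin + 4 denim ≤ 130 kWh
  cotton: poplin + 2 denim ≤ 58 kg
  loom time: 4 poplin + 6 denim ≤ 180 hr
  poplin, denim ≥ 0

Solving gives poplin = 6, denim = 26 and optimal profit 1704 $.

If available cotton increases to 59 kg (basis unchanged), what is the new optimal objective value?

1707

At the optimum: dye uses 64 of 89 (slack = 25); steam uses 116 of 130 (slack = 14); cotton uses 58 of 58 (binding); loom time uses 180 of 180 (binding).
By complementary slackness, y = 0 for the non-binding constraints.
From A_Bᵀ y = c: 1·y_cotton + 4·y_loom time = 37; 2·y_cotton + 6·y_loom time = 57.
Solving: y_cotton = 3, y_loom time = 8.5.
Δz = y_cotton·Δb = 3 × (1) = 3, so new z* = 1704 + 3 = 1707.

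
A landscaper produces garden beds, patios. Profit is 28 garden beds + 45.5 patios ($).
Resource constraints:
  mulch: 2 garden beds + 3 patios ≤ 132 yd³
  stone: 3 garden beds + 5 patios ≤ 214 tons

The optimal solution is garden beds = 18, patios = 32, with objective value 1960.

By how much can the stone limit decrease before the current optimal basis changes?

16

Binding constraints: mulch, stone. The basis is B = [[2,3],[3,5]] with det 1.
Per unit decrease in stone, x* moves by d = (3, -2).
The basis stays optimal until patios reaches 0; allowable decrease = 16 tons.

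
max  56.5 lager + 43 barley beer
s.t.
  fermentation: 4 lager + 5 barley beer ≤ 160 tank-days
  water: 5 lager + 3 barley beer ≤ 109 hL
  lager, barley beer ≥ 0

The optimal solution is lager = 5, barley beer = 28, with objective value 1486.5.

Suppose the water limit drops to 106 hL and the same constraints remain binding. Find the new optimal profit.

At the optimum: fermentation uses 160 of 160 (binding); water uses 109 of 109 (binding).
The binding rows give the dual system: 4·y_fermentation + 5·y_water = 56.5 and 5·y_fermentation + 3·y_water = 43.
This yields shadow prices y_fermentation = 3.5, y_water = 8.5.
Δz = y_water·Δb = 8.5 × (-3) = -25.5, so new z* = 1486.5 − 25.5 = 1461.

1461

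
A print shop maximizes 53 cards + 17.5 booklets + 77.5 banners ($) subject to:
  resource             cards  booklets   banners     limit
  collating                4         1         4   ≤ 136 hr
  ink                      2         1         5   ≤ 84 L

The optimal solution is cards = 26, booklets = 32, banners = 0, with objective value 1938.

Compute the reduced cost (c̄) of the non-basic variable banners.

Both collating and ink are binding at x*.
The binding rows give the dual system: 4·y_collating + 2·y_ink = 53 and 1·y_collating + 1·y_ink = 17.5.
→ y_collating = 9 and y_ink = 8.5.
Reduced cost of banners: c₃ − yᵀa₃ = 77.5 − (9·4 + 8.5·5) = 77.5 − 78.5 = -1.

-1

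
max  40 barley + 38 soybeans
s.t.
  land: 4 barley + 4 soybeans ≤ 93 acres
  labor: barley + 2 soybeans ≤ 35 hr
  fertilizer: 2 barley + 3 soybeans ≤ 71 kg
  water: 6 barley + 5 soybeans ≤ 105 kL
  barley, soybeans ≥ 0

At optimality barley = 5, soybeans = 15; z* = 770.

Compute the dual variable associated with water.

Binding: labor and water. Non-binding: land (13 unused), fertilizer (16 unused).
By complementary slackness, y = 0 for the non-binding constraints.
The binding rows give the dual system: 1·y_labor + 6·y_water = 40 and 2·y_labor + 5·y_water = 38.
→ y_labor = 4 and y_water = 6.
Shadow price of water = 6.

6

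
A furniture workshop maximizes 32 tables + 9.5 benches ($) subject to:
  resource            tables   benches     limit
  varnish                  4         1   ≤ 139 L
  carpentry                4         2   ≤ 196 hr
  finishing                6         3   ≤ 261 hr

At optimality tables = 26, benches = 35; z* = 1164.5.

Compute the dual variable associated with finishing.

1

Binding: varnish and finishing. Non-binding: carpentry (22 unused).
Slack constraints have shadow price 0 (complementary slackness).
From A_Bᵀ y = c: 4·y_varnish + 6·y_finishing = 32; 1·y_varnish + 3·y_finishing = 9.5.
Solving: y_varnish = 6.5, y_finishing = 1.
Shadow price of finishing = 1.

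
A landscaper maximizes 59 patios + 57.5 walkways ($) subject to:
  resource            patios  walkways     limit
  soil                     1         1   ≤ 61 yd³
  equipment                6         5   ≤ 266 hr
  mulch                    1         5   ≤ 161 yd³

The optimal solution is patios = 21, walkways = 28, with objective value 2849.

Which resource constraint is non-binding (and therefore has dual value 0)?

soil

soil: 49/61 (slack 12)
equipment: 266/266 (binding)
mulch: 161/161 (binding)
By complementary slackness, a constraint with positive slack has shadow price 0 → soil.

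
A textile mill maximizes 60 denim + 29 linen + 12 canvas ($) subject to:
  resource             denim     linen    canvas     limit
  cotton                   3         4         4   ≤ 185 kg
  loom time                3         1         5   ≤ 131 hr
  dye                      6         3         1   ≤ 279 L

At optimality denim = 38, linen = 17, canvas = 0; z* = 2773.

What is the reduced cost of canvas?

-7

At the optimum: cotton uses 182 of 185 (slack = 3); loom time uses 131 of 131 (binding); dye uses 279 of 279 (binding).
By complementary slackness, y = 0 for the non-binding constraint.
From A_Bᵀ y = c: 3·y_loom time + 6·y_dye = 60; 1·y_loom time + 3·y_dye = 29.
This yields shadow prices y_loom time = 2, y_dye = 9.
Reduced cost of canvas: c₃ − yᵀa₃ = 12 − (2·5 + 9·1) = 12 − 19 = -7.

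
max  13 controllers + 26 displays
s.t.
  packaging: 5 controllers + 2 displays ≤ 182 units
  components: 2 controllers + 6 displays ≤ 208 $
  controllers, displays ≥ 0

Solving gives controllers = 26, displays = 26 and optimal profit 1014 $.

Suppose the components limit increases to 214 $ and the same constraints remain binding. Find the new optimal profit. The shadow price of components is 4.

Δb = 6, so new z* = 1014 + (4)·(6) = 1014 + 24 = 1038.

1038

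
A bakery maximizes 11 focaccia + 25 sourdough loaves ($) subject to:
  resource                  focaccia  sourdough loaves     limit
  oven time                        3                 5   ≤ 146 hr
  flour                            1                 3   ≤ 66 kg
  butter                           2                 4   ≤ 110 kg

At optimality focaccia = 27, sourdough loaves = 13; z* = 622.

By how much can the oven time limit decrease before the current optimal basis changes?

36

Binding constraints: oven time, flour. The basis is B = [[3,5],[1,3]] with det 4.
Per unit decrease in oven time, x* moves by d = (-0.75, 0.25).
The basis stays optimal until focaccia reaches 0; allowable decrease = 36 hr.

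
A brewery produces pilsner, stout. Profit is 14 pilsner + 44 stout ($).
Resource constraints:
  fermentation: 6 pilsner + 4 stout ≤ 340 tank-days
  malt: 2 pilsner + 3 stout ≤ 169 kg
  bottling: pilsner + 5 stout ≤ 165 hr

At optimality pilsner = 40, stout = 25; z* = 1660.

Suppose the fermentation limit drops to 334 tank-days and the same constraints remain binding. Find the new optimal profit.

Check each constraint at x*: fermentation 340/340 (tight); malt 155/169 (slack 14); bottling 165/165 (tight).
By complementary slackness, y = 0 for the non-binding constraint.
From A_Bᵀ y = c: 6·y_fermentation + 1·y_bottling = 14; 4·y_fermentation + 5·y_bottling = 44.
→ y_fermentation = 1 and y_bottling = 8.
Δz = y_fermentation·Δb = 1 × (-6) = -6, so new z* = 1660 − 6 = 1654.

1654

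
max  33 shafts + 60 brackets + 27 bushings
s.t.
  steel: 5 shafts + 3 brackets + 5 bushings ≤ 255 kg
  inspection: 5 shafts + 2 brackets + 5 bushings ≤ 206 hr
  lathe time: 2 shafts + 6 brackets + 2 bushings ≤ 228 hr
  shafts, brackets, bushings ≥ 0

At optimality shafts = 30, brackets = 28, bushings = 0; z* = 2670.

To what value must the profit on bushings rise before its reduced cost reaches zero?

At the optimum: steel uses 234 of 255 (slack = 21); inspection uses 206 of 206 (binding); lathe time uses 228 of 228 (binding).
By complementary slackness, y = 0 for the non-binding constraint.
Dual feasibility on the basic columns requires 5·y_inspection + 2·y_lathe time = 33, 2·y_inspection + 6·y_lathe time = 60.
This yields shadow prices y_inspection = 3, y_lathe time = 9.
bushings enters the basis when its profit ≥ yᵀa₃ = 3·5 + 9·2 = 33.

33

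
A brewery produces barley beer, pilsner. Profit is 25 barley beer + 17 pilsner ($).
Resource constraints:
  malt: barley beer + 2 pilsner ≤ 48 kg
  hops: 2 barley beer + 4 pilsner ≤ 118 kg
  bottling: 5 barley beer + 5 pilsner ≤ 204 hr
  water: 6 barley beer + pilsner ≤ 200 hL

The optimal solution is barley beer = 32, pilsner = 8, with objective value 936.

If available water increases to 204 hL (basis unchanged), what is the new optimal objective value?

948

At the optimum: malt uses 48 of 48 (binding); hops uses 96 of 118 (slack = 22); bottling uses 200 of 204 (slack = 4); water uses 200 of 200 (binding).
Slack constraints have shadow price 0 (complementary slackness).
The binding rows give the dual system: 1·y_malt + 6·y_water = 25 and 2·y_malt + 1·y_water = 17.
Solving: y_malt = 7, y_water = 3.
Δz = y_water·Δb = 3 × (4) = 12, so new z* = 936 + 12 = 948.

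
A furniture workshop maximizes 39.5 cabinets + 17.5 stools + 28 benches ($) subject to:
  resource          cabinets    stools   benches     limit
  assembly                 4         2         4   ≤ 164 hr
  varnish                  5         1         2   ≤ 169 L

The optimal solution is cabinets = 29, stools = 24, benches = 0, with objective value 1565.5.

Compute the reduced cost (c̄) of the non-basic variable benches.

-7

Check each constraint at x*: assembly 164/164 (tight); varnish 169/169 (tight).
From A_Bᵀ y = c: 4·y_assembly + 5·y_varnish = 39.5; 2·y_assembly + 1·y_varnish = 17.5.
This yields shadow prices y_assembly = 8, y_varnish = 1.5.
Reduced cost of benches: c₃ − yᵀa₃ = 28 − (8·4 + 1.5·2) = 28 − 35 = -7.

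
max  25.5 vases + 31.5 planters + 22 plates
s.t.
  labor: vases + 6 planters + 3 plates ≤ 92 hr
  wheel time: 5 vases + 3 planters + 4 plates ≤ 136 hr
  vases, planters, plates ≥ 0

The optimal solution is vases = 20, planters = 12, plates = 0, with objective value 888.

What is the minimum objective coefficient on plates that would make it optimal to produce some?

27

At the optimum: labor uses 92 of 92 (binding); wheel time uses 136 of 136 (binding).
From A_Bᵀ y = c: 1·y_labor + 5·y_wheel time = 25.5; 6·y_labor + 3·y_wheel time = 31.5.
Solving: y_labor = 3, y_wheel time = 4.5.
plates enters the basis when its profit ≥ yᵀa₃ = 3·3 + 4.5·4 = 27.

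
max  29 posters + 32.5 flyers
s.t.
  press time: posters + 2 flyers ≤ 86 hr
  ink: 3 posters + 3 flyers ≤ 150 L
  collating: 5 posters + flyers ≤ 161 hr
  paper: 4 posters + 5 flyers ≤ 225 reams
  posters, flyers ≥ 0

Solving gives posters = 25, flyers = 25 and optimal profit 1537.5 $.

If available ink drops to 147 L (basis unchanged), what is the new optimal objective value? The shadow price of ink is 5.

Δb = -3, so new z* = 1537.5 + (5)·(-3) = 1537.5 − 15 = 1522.5.

1522.5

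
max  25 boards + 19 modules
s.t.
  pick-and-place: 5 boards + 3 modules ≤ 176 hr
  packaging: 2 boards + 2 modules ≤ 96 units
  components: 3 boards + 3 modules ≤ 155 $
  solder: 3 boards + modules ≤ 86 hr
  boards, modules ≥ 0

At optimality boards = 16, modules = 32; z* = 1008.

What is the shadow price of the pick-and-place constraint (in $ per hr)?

At the optimum: pick-and-place uses 176 of 176 (binding); packaging uses 96 of 96 (binding); components uses 144 of 155 (slack = 11); solder uses 80 of 86 (slack = 6).
By complementary slackness, y = 0 for the non-binding constraints.
The binding rows give the dual system: 5·y_pick-and-place + 2·y_packaging = 25 and 3·y_pick-and-place + 2·y_packaging = 19.
→ y_pick-and-place = 3 and y_packaging = 5.
Shadow price of pick-and-place = 3.

3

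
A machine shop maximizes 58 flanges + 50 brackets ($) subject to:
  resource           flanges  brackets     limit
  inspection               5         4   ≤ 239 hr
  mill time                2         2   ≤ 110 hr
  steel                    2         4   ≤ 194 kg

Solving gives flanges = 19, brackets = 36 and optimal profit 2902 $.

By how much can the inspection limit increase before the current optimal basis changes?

Binding constraints: inspection, mill time. The basis is B = [[5,4],[2,2]] with det 2.
Per unit increase in inspection, x* moves by d = (1, -1).
The basis stays optimal until brackets reaches 0; allowable increase = 36 hr.

36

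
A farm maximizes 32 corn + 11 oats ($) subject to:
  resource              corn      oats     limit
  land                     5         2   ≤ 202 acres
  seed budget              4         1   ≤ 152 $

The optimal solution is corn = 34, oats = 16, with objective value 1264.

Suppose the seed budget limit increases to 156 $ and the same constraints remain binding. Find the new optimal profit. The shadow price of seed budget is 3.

1276

Δb = 4, so new z* = 1264 + (3)·(4) = 1264 + 12 = 1276.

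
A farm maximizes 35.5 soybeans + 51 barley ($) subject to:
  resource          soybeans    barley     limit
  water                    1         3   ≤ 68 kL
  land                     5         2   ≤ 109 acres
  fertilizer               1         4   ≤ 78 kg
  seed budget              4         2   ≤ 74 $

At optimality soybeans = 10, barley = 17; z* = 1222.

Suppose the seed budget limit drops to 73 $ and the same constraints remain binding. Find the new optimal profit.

Check each constraint at x*: water 61/68 (slack 7); land 84/109 (slack 25); fertilizer 78/78 (tight); seed budget 74/74 (tight).
Since water, land are not tight, their duals are 0.
Dual feasibility on the basic columns requires 1·y_fertilizer + 4·y_seed budget = 35.5, 4·y_fertilizer + 2·y_seed budget = 51.
Solving: y_fertilizer = 9.5, y_seed budget = 6.5.
Δz = y_seed budget·Δb = 6.5 × (-1) = -6.5, so new z* = 1222 − 6.5 = 1215.5.

1215.5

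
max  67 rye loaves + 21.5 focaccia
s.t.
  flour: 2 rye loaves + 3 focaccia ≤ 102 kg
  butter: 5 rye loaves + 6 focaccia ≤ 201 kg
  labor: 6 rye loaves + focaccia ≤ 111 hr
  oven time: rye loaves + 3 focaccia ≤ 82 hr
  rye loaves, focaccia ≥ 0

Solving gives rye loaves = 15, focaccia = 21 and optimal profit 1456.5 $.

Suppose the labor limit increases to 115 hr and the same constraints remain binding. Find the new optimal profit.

1494.5

Binding: butter and labor. Non-binding: flour (9 unused), oven time (4 unused).
Since flour, oven time are not tight, their duals are 0.
The binding rows give the dual system: 5·y_butter + 6·y_labor = 67 and 6·y_butter + 1·y_labor = 21.5.
This yields shadow prices y_butter = 2, y_labor = 9.5.
Δz = y_labor·Δb = 9.5 × (4) = 38, so new z* = 1456.5 + 38 = 1494.5.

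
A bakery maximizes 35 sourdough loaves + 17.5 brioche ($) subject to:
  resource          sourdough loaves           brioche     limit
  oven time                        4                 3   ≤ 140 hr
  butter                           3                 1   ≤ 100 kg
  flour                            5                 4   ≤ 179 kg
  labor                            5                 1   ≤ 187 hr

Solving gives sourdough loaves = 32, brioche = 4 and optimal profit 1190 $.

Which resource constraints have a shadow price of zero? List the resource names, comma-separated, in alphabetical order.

oven time: 140/140 (binding)
butter: 100/100 (binding)
flour: 176/179 (slack 3)
labor: 164/187 (slack 23)
By complementary slackness, a constraint with positive slack has shadow price 0 → flour, labor.

flour, labor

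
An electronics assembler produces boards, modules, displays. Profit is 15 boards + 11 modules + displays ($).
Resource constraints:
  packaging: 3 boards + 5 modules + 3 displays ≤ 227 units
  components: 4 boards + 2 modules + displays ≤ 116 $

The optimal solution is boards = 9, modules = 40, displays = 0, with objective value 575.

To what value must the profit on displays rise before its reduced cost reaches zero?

Check each constraint at x*: packaging 227/227 (tight); components 116/116 (tight).
Dual feasibility on the basic columns requires 3·y_packaging + 4·y_components = 15, 5·y_packaging + 2·y_components = 11.
→ y_packaging = 1 and y_components = 3.
displays enters the basis when its profit ≥ yᵀa₃ = 1·3 + 3·1 = 6.

6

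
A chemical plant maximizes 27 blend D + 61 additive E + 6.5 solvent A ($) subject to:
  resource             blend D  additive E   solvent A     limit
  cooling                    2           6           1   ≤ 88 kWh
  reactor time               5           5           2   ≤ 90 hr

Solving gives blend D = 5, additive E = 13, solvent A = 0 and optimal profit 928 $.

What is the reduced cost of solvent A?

-6

Both cooling and reactor time are binding at x*.
From A_Bᵀ y = c: 2·y_cooling + 5·y_reactor time = 27; 6·y_cooling + 5·y_reactor time = 61.
→ y_cooling = 8.5 and y_reactor time = 2.
Reduced cost of solvent A: c₃ − yᵀa₃ = 6.5 − (8.5·1 + 2·2) = 6.5 − 12.5 = -6.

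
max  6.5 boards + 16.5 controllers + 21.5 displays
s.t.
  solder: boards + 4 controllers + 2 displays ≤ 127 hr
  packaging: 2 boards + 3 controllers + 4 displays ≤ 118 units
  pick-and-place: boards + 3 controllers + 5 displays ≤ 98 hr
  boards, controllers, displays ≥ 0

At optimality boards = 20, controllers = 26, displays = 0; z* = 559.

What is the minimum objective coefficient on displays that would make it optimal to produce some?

At the optimum: solder uses 124 of 127 (slack = 3); packaging uses 118 of 118 (binding); pick-and-place uses 98 of 98 (binding).
By complementary slackness, y = 0 for the non-binding constraint.
From A_Bᵀ y = c: 2·y_packaging + 1·y_pick-and-place = 6.5; 3·y_packaging + 3·y_pick-and-place = 16.5.
This yields shadow prices y_packaging = 1, y_pick-and-place = 4.5.
displays enters the basis when its profit ≥ yᵀa₃ = 1·4 + 4.5·5 = 26.5.

26.5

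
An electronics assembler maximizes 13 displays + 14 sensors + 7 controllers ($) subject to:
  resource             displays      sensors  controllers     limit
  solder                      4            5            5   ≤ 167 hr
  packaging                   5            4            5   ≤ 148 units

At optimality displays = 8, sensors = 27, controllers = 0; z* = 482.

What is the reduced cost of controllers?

-8

Both solder and packaging are binding at x*.
Dual feasibility on the basic columns requires 4·y_solder + 5·y_packaging = 13, 5·y_solder + 4·y_packaging = 14.
Solving: y_solder = 2, y_packaging = 1.
Reduced cost of controllers: c₃ − yᵀa₃ = 7 − (2·5 + 1·5) = 7 − 15 = -8.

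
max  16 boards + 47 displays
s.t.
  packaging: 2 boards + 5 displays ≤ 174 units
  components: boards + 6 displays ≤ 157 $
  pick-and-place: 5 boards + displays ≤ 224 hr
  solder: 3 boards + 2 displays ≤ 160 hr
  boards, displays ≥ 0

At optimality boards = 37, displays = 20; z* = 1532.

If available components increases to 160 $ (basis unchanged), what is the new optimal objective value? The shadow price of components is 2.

1538

Δb = 3, so new z* = 1532 + (2)·(3) = 1532 + 6 = 1538.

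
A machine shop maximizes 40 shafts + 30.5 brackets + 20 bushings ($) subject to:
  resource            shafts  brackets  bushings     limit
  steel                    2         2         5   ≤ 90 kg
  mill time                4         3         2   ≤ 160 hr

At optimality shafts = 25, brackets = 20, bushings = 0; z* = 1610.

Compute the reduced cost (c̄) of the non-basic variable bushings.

Both steel and mill time are binding at x*.
Dual feasibility on the basic columns requires 2·y_steel + 4·y_mill time = 40, 2·y_steel + 3·y_mill time = 30.5.
→ y_steel = 1 and y_mill time = 9.5.
Reduced cost of bushings: c₃ − yᵀa₃ = 20 − (1·5 + 9.5·2) = 20 − 24 = -4.

-4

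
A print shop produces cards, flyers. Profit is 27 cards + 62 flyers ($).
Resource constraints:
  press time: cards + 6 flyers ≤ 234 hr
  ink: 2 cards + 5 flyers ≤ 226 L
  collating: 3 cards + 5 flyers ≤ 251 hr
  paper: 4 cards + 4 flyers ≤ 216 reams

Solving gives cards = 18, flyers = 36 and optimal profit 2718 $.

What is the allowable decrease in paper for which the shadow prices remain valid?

60

Binding constraints: press time, paper. The basis is B = [[1,6],[4,4]] with det -20.
Per unit decrease in paper, x* moves by d = (-0.3, 0.05).
The basis stays optimal until cards reaches 0; allowable decrease = 60 reams.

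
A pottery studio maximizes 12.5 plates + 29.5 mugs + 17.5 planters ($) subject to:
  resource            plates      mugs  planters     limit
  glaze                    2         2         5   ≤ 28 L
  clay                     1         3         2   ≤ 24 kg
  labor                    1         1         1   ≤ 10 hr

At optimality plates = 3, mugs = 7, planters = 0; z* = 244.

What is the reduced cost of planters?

-3.5

Check each constraint at x*: glaze 20/28 (slack 8); clay 24/24 (tight); labor 10/10 (tight).
Since glaze is not tight, its dual is 0.
Dual feasibility on the basic columns requires 1·y_clay + 1·y_labor = 12.5, 3·y_clay + 1·y_labor = 29.5.
Solving: y_clay = 8.5, y_labor = 4.
Reduced cost of planters: c₃ − yᵀa₃ = 17.5 − (8.5·2 + 4·1) = 17.5 − 21 = -3.5.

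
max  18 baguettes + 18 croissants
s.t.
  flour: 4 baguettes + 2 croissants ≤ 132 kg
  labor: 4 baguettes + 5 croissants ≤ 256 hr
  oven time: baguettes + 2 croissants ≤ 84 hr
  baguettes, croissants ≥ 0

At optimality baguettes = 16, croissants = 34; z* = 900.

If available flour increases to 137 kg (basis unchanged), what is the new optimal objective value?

Binding: flour and oven time. Non-binding: labor (22 unused).
Since labor is not tight, its dual is 0.
The binding rows give the dual system: 4·y_flour + 1·y_oven time = 18 and 2·y_flour + 2·y_oven time = 18.
Solving: y_flour = 3, y_oven time = 6.
Δz = y_flour·Δb = 3 × (5) = 15, so new z* = 900 + 15 = 915.

915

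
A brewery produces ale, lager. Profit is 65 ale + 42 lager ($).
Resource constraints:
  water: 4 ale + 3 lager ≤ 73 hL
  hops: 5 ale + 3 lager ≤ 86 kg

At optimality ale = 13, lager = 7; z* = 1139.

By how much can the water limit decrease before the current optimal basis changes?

4.2

Binding constraints: water, hops. The basis is B = [[4,3],[5,3]] with det -3.
Per unit decrease in water, x* moves by d = (1, -1.6667).
The basis stays optimal until lager reaches 0; allowable decrease = 4.2 hL.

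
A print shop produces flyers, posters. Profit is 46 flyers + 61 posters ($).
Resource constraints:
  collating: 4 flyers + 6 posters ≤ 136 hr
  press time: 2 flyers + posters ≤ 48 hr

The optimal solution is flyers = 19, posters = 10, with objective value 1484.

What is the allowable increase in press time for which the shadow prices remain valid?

Binding constraints: collating, press time. The basis is B = [[4,6],[2,1]] with det -8.
Per unit increase in press time, x* moves by d = (0.75, -0.5).
The basis stays optimal until posters reaches 0; allowable increase = 20 hr.

20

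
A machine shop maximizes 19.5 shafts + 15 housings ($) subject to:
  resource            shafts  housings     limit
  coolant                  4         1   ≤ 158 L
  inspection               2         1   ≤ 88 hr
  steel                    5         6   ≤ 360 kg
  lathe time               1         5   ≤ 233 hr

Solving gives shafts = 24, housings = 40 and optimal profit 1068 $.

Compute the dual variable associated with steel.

Check each constraint at x*: coolant 136/158 (slack 22); inspection 88/88 (tight); steel 360/360 (tight); lathe time 224/233 (slack 9).
Since coolant, lathe time are not tight, their duals are 0.
The binding rows give the dual system: 2·y_inspection + 5·y_steel = 19.5 and 1·y_inspection + 6·y_steel = 15.
→ y_inspection = 6 and y_steel = 1.5.
Shadow price of steel = 1.5.

1.5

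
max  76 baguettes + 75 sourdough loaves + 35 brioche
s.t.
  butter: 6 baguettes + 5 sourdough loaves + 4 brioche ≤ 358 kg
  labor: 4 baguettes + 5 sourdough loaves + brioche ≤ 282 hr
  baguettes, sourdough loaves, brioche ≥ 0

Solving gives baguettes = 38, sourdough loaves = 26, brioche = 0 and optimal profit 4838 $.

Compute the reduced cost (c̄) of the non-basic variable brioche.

-4

Check each constraint at x*: butter 358/358 (tight); labor 282/282 (tight).
Dual feasibility on the basic columns requires 6·y_butter + 4·y_labor = 76, 5·y_butter + 5·y_labor = 75.
Solving: y_butter = 8, y_labor = 7.
Reduced cost of brioche: c₃ − yᵀa₃ = 35 − (8·4 + 7·1) = 35 − 39 = -4.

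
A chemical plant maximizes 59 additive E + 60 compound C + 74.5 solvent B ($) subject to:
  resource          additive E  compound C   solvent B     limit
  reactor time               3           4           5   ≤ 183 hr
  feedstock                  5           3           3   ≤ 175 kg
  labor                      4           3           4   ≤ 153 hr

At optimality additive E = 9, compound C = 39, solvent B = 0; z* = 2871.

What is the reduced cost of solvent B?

-2.5

Check each constraint at x*: reactor time 183/183 (tight); feedstock 162/175 (slack 13); labor 153/153 (tight).
By complementary slackness, y = 0 for the non-binding constraint.
The binding rows give the dual system: 3·y_reactor time + 4·y_labor = 59 and 4·y_reactor time + 3·y_labor = 60.
Solving: y_reactor time = 9, y_labor = 8.
Reduced cost of solvent B: c₃ − yᵀa₃ = 74.5 − (9·5 + 8·4) = 74.5 − 77 = -2.5.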